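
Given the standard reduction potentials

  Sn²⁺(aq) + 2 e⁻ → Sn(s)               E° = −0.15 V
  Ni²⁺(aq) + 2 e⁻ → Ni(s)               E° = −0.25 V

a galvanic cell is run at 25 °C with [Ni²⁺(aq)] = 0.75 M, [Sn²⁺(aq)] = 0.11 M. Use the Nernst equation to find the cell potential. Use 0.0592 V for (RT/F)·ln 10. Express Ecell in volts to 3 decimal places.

+0.075 V

Sn²⁺/Sn is reduced (cathode, E° = −0.15 V) and Ni²⁺/Ni is oxidized (anode).
E°cell = E°cat − E°an = −0.15 − (−0.25) = +0.10 V; n = 2.
Balancing gives Sn²⁺(aq) + Ni(s) → Sn(s) + Ni²⁺(aq); hence Q = [Ni²⁺(aq)] / [Sn²⁺(aq)] = 6.82 (log Q = 0.834).
By the Nernst equation, E = +0.10 − (0.0592/2)·(0.834) = +0.075 V.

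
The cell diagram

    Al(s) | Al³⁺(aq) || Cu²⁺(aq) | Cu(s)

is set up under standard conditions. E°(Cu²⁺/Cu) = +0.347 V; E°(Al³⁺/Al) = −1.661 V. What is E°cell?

By convention the left-hand electrode in cell notation is the anode (oxidation) and the right-hand electrode is the cathode (reduction).
E°cell = E°(right) − E°(left) = +0.347 − (−1.661) = +2.008 V.

+2.008 V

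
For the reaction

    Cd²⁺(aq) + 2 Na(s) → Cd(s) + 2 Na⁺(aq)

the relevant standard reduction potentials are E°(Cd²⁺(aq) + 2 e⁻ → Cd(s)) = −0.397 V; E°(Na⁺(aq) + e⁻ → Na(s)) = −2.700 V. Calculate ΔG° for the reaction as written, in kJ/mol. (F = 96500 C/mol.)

In the reaction as written Cd²⁺(aq) is reduced, so the Cd²⁺/Cd couple is the cathode and Na⁺/Na is the anode.
E°cell = −0.397 − (−2.700) = +2.303 V; balancing electrons gives n = 2.
ΔG° = −nFE°cell = −(2)(96500)(+2.303) J/mol = −444 kJ/mol.

−444 kJ/mol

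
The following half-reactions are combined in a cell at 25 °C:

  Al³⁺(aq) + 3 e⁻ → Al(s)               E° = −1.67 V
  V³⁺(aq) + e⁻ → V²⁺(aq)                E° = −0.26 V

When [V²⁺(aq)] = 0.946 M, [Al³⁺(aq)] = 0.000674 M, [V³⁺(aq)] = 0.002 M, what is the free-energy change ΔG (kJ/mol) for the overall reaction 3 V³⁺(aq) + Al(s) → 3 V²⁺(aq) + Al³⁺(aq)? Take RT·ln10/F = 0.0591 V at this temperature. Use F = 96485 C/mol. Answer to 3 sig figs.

E°cell = −0.26 − (−1.67) = +1.41 V; the balanced reaction transfers n = 3 electrons.
Here Q = ([V²⁺(aq)]^3·[Al³⁺(aq)]) / [V³⁺(aq)]^3 = 7.13×10^4 (log Q = 4.853), giving E = +1.41 − (0.0591/3)·(4.853) = +1.3144 V.
ΔG = −nFE = −(3)(96485)(+1.3144) J/mol = −380 kJ/mol.

−380 kJ/mol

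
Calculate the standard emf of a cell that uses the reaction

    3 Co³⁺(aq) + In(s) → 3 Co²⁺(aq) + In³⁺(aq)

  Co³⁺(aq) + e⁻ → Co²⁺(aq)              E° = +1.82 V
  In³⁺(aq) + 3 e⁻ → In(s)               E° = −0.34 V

Co³⁺(aq) gains electrons, so the Co³⁺/Co²⁺ couple is the cathode; the In³⁺/In couple is the anode.
E°cell = E°(cathode) − E°(anode) = +1.82 − (−0.34) = +2.16 V.

+2.16 V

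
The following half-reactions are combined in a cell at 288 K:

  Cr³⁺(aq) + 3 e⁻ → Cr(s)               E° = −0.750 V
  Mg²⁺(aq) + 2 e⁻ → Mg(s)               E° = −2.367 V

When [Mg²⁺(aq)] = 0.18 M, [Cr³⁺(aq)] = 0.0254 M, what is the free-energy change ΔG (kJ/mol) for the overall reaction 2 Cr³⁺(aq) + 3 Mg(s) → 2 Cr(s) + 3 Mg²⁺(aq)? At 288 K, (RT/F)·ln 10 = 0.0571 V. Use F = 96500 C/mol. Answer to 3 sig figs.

−931 kJ/mol

The standard cell potential is −0.750 − (−2.367) = +1.617 V, with n = 6 electrons in the balanced equation.
The reaction quotient is [Mg²⁺(aq)]^3 / [Cr³⁺(aq)]^2 = 9.04; by Nernst, E = +1.617 − (0.0571/6)(0.956) = +1.6079 V.
Finally ΔG = −nFE = −(6)(96500 C/mol)(+1.6079 V) = −931 kJ/mol.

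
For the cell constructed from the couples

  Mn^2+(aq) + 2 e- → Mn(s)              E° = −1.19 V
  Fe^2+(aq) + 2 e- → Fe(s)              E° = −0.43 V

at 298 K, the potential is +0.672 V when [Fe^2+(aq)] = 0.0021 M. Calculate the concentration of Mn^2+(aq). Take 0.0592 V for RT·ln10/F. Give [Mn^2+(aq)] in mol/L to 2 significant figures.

Fe²⁺/Fe is the cathode (higher E°); E°cell = −0.43 − (−1.19) = +0.76 V with n = 2.
From the Nernst equation, log Q = n(E° − E)/0.0592 = 2·(+0.76 − (+0.672))/0.0592 = 2.973.
The balanced reaction is Fe^2+(aq) + Mn(s) → Fe(s) + Mn^2+(aq), so Q = [Mn^2+(aq)] / [Fe^2+(aq)].
Substituting the known concentrations and solving, log [Mn^2+(aq)] = 0.295 and [Mn^2+(aq)] = 2.0 M.

2.0 M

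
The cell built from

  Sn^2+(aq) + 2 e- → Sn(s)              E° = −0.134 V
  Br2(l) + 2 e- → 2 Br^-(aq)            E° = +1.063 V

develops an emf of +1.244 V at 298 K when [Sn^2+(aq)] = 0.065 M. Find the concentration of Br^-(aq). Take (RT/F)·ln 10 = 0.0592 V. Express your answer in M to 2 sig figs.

0.63 M

With Br₂/Br⁻ at the cathode and Sn²⁺/Sn at the anode, E°cell = +1.063 − (−0.134) = +1.197 V (n = 2).
Rearranging E = E° − (0.0592/n)·log Q gives log Q = 2(+1.197 − (+1.244))/0.0592 = −1.588.
The balanced reaction is Br2(l) + Sn(s) → 2 Br^-(aq) + Sn^2+(aq), so Q = [Br^-(aq)]^2·[Sn^2+(aq)].
Solving for the unknown gives log [Br^-(aq)] = −0.200, so [Br^-(aq)] ≈ 0.63 M.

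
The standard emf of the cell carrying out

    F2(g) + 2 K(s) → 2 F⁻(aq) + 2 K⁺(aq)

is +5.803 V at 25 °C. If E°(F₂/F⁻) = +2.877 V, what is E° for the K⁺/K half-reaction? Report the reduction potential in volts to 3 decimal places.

−2.926 V

In the reaction as written the F₂/F⁻ couple is reduced (cathode) and K⁺/K is oxidized (anode), so E°cell = E°(F₂/F⁻) − E°(K⁺/K).
E°(K⁺/K) = E°(cathode) − E°cell = +2.877 − (+5.803) = −2.926 V.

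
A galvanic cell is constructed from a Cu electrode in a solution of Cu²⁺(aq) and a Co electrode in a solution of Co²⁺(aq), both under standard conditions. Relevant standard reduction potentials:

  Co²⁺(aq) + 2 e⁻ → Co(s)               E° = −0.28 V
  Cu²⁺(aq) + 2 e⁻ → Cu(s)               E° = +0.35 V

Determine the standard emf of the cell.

+0.63 V

Of the two couples in this cell, the one with the more positive reduction potential is reduced at the cathode: here that is Cu²⁺/Cu (+0.35 V); Co²⁺/Co (−0.28 V) is the anode.
E°cell = E°(cathode) − E°(anode) = +0.35 − (−0.28) = +0.63 V.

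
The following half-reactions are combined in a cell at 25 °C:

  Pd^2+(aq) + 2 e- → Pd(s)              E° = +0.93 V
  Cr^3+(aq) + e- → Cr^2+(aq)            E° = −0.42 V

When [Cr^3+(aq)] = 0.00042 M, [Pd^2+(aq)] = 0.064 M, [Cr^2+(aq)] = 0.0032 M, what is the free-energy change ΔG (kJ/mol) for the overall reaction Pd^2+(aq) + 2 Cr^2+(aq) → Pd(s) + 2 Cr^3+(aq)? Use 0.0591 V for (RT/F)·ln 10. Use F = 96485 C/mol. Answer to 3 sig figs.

The standard cell potential is +0.93 − (−0.42) = +1.35 V, with n = 2 electrons in the balanced equation.
Here Q = [Cr^3+(aq)]^2 / ([Pd^2+(aq)]·[Cr^2+(aq)]^2) = 0.269 (log Q = −0.570), giving E = +1.35 − (0.0591/2)·(−0.570) = +1.3668 V.
Then ΔG = −nFE = −2 × 96485 × +1.3668 J/mol = −264 kJ/mol.

−264 kJ/mol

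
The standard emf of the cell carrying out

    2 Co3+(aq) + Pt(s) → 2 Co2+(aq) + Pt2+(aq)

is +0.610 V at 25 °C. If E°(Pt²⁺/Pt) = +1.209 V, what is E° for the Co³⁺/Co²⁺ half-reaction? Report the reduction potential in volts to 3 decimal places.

In the reaction as written the Co³⁺/Co²⁺ couple is reduced (cathode) and Pt²⁺/Pt is oxidized (anode), so E°cell = E°(Co³⁺/Co²⁺) − E°(Pt²⁺/Pt).
E°(Co³⁺/Co²⁺) = E°cell + E°(anode) = +0.610 + (+1.209) = +1.819 V.

+1.819 V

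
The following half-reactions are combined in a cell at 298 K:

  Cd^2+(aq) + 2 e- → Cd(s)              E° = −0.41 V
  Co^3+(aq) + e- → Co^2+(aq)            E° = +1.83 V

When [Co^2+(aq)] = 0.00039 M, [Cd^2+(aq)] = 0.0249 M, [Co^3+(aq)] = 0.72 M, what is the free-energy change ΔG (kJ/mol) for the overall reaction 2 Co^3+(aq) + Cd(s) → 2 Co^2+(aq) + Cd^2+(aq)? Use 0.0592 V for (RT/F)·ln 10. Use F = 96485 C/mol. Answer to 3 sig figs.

−479 kJ/mol

The standard cell potential is +1.83 − (−0.41) = +2.24 V, with n = 2 electrons in the balanced equation.
Here Q = ([Co^2+(aq)]^2·[Cd^2+(aq)]) / [Co^3+(aq)]^2 = 7.31×10^−9 (log Q = −8.136), giving E = +2.24 − (0.0592/2)·(−8.136) = +2.4808 V.
ΔG = −nFE = −(2)(96485)(+2.4808) J/mol = −479 kJ/mol.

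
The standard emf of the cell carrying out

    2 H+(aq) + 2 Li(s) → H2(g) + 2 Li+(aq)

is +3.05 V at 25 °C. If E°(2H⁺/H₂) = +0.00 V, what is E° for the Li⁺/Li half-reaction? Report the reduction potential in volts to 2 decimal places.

In the reaction as written the 2H⁺/H₂ couple is reduced (cathode) and Li⁺/Li is oxidized (anode), so E°cell = E°(2H⁺/H₂) − E°(Li⁺/Li).
E°(Li⁺/Li) = E°(cathode) − E°cell = +0.00 − (+3.05) = −3.05 V.

−3.05 V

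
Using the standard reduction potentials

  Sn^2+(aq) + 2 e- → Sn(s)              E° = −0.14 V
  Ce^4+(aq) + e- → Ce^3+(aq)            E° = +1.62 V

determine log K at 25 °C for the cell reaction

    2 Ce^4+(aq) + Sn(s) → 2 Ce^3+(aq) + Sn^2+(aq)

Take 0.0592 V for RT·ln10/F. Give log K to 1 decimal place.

log K = 59.5

The Ce⁴⁺/Ce³⁺ couple is reduced (cathode); E°cell = +1.62 − (−0.14) = +1.76 V with n = 2.
At equilibrium E = 0, so log K = nE°cell / 0.0592 = (2)(+1.76) / 0.0592 = 59.5.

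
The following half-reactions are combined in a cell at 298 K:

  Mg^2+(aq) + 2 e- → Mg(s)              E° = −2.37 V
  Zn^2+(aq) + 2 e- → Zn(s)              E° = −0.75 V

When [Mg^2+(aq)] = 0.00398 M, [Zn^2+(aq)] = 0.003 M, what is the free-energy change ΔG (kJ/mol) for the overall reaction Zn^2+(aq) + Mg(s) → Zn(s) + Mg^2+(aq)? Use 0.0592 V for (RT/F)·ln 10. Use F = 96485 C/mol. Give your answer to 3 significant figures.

With Zn²⁺/Zn reduced at the cathode, E°cell = −0.75 − (−2.37) = +1.62 V and n = 2.
Here Q = [Mg^2+(aq)] / [Zn^2+(aq)] = 1.33 (log Q = 0.123), giving E = +1.62 − (0.0592/2)·(0.123) = +1.6164 V.
Finally ΔG = −nFE = −(2)(96485 C/mol)(+1.6164 V) = −312 kJ/mol.

−312 kJ/mol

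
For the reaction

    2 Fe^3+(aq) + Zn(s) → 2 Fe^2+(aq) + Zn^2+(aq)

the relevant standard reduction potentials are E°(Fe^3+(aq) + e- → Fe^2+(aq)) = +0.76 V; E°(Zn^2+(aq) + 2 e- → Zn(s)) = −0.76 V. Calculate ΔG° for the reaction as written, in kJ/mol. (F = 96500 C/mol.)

−293 kJ/mol

In the reaction as written Fe^3+(aq) is reduced, so the Fe³⁺/Fe²⁺ couple is the cathode and Zn²⁺/Zn is the anode.
E°cell = +0.76 − (−0.76) = +1.52 V; balancing electrons gives n = 2.
ΔG° = −nFE°cell = −(2)(96500)(+1.52) J/mol = −293 kJ/mol.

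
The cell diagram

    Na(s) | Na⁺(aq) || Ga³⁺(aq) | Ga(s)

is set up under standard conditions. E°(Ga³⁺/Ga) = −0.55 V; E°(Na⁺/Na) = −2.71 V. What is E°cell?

+2.16 V

By convention the left-hand electrode in cell notation is the anode (oxidation) and the right-hand electrode is the cathode (reduction).
E°cell = E°(right) − E°(left) = −0.55 − (−2.71) = +2.16 V.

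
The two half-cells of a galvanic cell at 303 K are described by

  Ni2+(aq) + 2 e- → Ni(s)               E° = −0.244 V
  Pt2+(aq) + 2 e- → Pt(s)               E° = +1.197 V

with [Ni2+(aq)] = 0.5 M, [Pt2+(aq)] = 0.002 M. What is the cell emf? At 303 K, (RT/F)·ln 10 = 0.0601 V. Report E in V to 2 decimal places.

+1.37 V

Pt²⁺/Pt is reduced (cathode, E° = +1.197 V) and Ni²⁺/Ni is oxidized (anode).
E°cell = +1.197 − (−0.244) = +1.441 V, with n = 2 electrons transferred.
For the overall reaction Pt2+(aq) + Ni(s) → Pt(s) + Ni2+(aq), Q = [Ni2+(aq)] / [Pt2+(aq)] = 250, giving log Q = 2.398.
By the Nernst equation, E = +1.441 − (0.0601/2)·(2.398) = +1.37 V.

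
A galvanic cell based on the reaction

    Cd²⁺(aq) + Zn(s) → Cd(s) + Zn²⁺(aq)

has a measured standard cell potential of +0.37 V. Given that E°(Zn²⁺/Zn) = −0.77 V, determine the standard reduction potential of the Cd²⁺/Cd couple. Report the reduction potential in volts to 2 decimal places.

−0.40 V

In the reaction as written the Cd²⁺/Cd couple is reduced (cathode) and Zn²⁺/Zn is oxidized (anode), so E°cell = E°(Cd²⁺/Cd) − E°(Zn²⁺/Zn).
E°(Cd²⁺/Cd) = E°cell + E°(anode) = +0.37 + (−0.77) = −0.40 V.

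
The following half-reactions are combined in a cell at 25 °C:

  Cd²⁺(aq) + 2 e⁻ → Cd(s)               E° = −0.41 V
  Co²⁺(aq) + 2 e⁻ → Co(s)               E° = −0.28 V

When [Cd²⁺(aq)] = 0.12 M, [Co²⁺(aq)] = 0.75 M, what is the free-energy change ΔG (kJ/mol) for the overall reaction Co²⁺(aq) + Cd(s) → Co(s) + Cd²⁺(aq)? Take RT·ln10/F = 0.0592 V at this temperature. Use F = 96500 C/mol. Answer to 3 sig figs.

−29.6 kJ/mol

The standard cell potential is −0.28 − (−0.41) = +0.13 V, with n = 2 electrons in the balanced equation.
The reaction quotient is [Cd²⁺(aq)] / [Co²⁺(aq)] = 0.16; by Nernst, E = +0.13 − (0.0592/2)(−0.796) = +0.1536 V.
ΔG = −nFE = −(2)(96500)(+0.1536) J/mol = −29.6 kJ/mol.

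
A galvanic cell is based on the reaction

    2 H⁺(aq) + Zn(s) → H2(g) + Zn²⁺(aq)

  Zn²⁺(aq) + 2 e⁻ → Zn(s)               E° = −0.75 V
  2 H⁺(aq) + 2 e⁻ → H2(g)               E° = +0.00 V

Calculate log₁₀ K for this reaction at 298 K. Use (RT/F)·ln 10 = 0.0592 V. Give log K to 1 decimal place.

log K = 25.3

The 2H⁺/H₂ couple is reduced (cathode); E°cell = +0.00 − (−0.75) = +0.75 V with n = 2.
At equilibrium E = 0, so log K = nE°cell / 0.0592 = (2)(+0.75) / 0.0592 = 25.3.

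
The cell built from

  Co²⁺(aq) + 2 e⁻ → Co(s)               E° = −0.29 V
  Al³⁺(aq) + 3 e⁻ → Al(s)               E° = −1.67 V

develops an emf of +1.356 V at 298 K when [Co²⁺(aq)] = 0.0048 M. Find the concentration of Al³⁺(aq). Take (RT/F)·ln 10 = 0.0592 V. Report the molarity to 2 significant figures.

With Co²⁺/Co at the cathode and Al³⁺/Al at the anode, E°cell = −0.29 − (−1.67) = +1.38 V (n = 6).
Since E = E° − (0.0592/n)·log Q, log Q = n(E° − E)/0.0592 = 2.432.
The balanced reaction is 3 Co²⁺(aq) + 2 Al(s) → 3 Co(s) + 2 Al³⁺(aq), so Q = [Al³⁺(aq)]^2 / [Co²⁺(aq)]^3.
Solving for the unknown gives log [Al³⁺(aq)] = −2.262, so [Al³⁺(aq)] ≈ 0.0055 M.

0.0055 M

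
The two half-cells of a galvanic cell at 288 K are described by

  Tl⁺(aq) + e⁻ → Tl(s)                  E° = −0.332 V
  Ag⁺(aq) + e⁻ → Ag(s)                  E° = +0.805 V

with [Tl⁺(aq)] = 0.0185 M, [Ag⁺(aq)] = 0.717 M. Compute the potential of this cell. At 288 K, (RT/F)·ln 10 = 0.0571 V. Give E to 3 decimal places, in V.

Since E°(Ag⁺/Ag) > E°(Tl⁺/Tl), Ag⁺/Ag serves as the cathode.
E°cell = E°cat − E°an = +0.805 − (−0.332) = +1.137 V; n = 1.
Balancing gives Ag⁺(aq) + Tl(s) → Ag(s) + Tl⁺(aq); hence Q = [Tl⁺(aq)] / [Ag⁺(aq)] = 0.0258 (log Q = −1.588).
By the Nernst equation, E = +1.137 − (0.0571/1)·(−1.588) = +1.228 V.

+1.228 V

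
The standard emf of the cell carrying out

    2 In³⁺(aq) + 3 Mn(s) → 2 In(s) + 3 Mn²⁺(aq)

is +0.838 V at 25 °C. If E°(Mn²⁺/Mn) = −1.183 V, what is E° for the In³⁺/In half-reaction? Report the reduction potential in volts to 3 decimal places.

In the reaction as written the In³⁺/In couple is reduced (cathode) and Mn²⁺/Mn is oxidized (anode), so E°cell = E°(In³⁺/In) − E°(Mn²⁺/Mn).
E°(In³⁺/In) = E°cell + E°(anode) = +0.838 + (−1.183) = −0.345 V.

−0.345 V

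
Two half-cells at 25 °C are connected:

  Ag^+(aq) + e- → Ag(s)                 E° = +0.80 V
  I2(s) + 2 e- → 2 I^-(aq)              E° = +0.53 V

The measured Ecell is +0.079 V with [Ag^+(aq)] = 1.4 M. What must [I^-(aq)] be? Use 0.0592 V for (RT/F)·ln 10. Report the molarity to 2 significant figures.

Ag⁺/Ag is the cathode (higher E°); E°cell = +0.80 − (+0.53) = +0.27 V with n = 2.
Rearranging E = E° − (0.0592/n)·log Q gives log Q = 2(+0.27 − (+0.079))/0.0592 = 6.453.
The balanced reaction is 2 Ag^+(aq) + 2 I^-(aq) → 2 Ag(s) + I2(s), so Q = 1 / ([Ag^+(aq)]^2·[I^-(aq)]^2).
Isolating [I^-(aq)] in Q = 10^{6.453} yields log [I^-(aq)] = −3.373, i.e. 0.00042 M.

0.00042 M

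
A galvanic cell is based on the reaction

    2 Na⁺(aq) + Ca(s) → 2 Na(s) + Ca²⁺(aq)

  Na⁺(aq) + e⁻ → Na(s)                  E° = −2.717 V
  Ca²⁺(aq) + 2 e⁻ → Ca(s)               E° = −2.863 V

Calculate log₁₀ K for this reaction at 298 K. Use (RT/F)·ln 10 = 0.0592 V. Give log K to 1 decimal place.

log K = 4.9

The Na⁺/Na couple is reduced (cathode); E°cell = −2.717 − (−2.863) = +0.146 V with n = 2.
At equilibrium E = 0, so log K = nE°cell / 0.0592 = (2)(+0.146) / 0.0592 = 4.9.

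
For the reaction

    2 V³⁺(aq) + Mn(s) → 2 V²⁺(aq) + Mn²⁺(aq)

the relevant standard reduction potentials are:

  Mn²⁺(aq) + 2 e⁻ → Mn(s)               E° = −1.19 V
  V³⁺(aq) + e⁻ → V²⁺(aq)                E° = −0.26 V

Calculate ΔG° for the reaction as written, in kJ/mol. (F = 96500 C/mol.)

−179 kJ/mol

In the reaction as written V³⁺(aq) is reduced, so the V³⁺/V²⁺ couple is the cathode and Mn²⁺/Mn is the anode.
E°cell = −0.26 − (−1.19) = +0.93 V; balancing electrons gives n = 2.
ΔG° = −nFE°cell = −(2)(96500)(+0.93) J/mol = −179 kJ/mol.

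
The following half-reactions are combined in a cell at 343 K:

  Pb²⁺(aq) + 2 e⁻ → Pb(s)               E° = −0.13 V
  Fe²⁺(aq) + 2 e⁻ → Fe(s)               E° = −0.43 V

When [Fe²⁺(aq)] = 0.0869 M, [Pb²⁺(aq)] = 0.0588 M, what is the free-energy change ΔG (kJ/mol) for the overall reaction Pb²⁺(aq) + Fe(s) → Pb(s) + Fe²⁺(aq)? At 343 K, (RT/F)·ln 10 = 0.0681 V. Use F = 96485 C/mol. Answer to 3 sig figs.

With Pb²⁺/Pb reduced at the cathode, E°cell = −0.13 − (−0.43) = +0.30 V and n = 2.
The reaction quotient is [Fe²⁺(aq)] / [Pb²⁺(aq)] = 1.48; by Nernst, E = +0.30 − (0.0681/2)(0.170) = +0.2942 V.
Then ΔG = −nFE = −2 × 96485 × +0.2942 J/mol = −56.8 kJ/mol.

−56.8 kJ/mol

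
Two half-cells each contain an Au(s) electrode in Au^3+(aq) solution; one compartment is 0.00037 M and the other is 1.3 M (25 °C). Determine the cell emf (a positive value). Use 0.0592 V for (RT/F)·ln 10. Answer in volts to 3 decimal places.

0.070 V

For a concentration cell E°cell = 0, since both electrodes use the same couple.
The compartment with the higher Au^3+(aq) concentration (1.3 M) acts as the cathode; ions are reduced there and produced at the dilute (0.00037 M) anode.
With n = 3, Ecell = −(0.0592/3)·log([dilute]/[conc]) = −(0.0592/3)·log(0.00037/1.3) = +0.070 V.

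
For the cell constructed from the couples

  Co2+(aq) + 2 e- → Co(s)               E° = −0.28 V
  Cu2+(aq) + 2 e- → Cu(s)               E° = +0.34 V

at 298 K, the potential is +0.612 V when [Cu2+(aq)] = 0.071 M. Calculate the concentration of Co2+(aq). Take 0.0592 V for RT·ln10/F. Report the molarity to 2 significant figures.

The Cu²⁺/Cu couple has the larger reduction potential, so it is the cathode: E°cell = +0.34 − (−0.28) = +0.62 V and n = 2.
Rearranging E = E° − (0.0592/n)·log Q gives log Q = 2(+0.62 − (+0.612))/0.0592 = 0.270.
The balanced reaction is Cu2+(aq) + Co(s) → Cu(s) + Co2+(aq), so Q = [Co2+(aq)] / [Cu2+(aq)].
Substituting the known concentrations and solving, log [Co2+(aq)] = −0.879 and [Co2+(aq)] = 0.13 M.

0.13 M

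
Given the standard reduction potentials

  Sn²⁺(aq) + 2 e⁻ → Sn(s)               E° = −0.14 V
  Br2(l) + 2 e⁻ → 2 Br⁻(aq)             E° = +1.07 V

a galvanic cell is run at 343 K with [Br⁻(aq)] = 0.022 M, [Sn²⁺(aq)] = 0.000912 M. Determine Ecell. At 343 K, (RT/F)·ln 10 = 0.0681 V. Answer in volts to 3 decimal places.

Br₂/Br⁻ is reduced (cathode, E° = +1.07 V) and Sn²⁺/Sn is oxidized (anode).
The standard potential is +1.07 − (−0.14) = +1.21 V and the balanced reaction transfers n = 2 electrons.
Balancing gives Br2(l) + Sn(s) → 2 Br⁻(aq) + Sn²⁺(aq); hence Q = [Br⁻(aq)]^2·[Sn²⁺(aq)] = 4.41×10^−7 (log Q = −6.355).
E = E° − (0.0681/n)·log Q = +1.21 − (0.0681/2)(−6.355) = +1.426 V.

+1.426 V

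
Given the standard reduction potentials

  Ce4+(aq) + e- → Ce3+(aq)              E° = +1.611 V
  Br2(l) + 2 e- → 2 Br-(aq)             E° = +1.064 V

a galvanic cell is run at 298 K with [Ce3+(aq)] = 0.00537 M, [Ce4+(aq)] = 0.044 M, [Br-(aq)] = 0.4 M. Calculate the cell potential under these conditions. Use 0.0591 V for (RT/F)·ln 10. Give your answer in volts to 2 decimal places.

+0.58 V

Ce⁴⁺/Ce³⁺ is reduced (cathode, E° = +1.611 V) and Br₂/Br⁻ is oxidized (anode).
The standard potential is +1.611 − (+1.064) = +0.547 V and the balanced reaction transfers n = 2 electrons.
For the overall reaction 2 Ce4+(aq) + 2 Br-(aq) → 2 Ce3+(aq) + Br2(l), Q = [Ce3+(aq)]^2 / ([Ce4+(aq)]^2·[Br-(aq)]^2) = 0.0931, giving log Q = −1.031.
Applying E = E° − (RT ln10/nF)·log Q gives +0.547 − (0.0591/2)(−1.031) = +0.58 V.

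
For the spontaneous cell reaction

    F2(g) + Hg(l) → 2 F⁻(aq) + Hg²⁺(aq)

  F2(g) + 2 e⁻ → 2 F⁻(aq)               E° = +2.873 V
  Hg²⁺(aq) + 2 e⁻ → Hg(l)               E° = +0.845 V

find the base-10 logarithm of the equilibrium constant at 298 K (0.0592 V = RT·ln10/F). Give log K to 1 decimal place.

The F₂/F⁻ couple is reduced (cathode); E°cell = +2.873 − (+0.845) = +2.028 V with n = 2.
At equilibrium E = 0, so log K = nE°cell / 0.0592 = (2)(+2.028) / 0.0592 = 68.5.

log K = 68.5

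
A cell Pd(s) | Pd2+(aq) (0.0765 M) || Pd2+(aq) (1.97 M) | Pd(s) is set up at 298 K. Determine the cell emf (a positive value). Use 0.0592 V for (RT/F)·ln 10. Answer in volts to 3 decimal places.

0.042 V

For a concentration cell E°cell = 0, since both electrodes use the same couple.
The compartment with the higher Pd2+(aq) concentration (1.97 M) acts as the cathode; ions are reduced there and produced at the dilute (0.0765 M) anode.
With n = 2, Ecell = −(0.0592/2)·log([dilute]/[conc]) = −(0.0592/2)·log(0.0765/1.97) = +0.042 V.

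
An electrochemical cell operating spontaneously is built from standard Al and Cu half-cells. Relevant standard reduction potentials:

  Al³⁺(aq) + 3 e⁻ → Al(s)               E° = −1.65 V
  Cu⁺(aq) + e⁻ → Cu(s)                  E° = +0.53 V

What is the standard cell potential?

+2.18 V

Of the two couples in this cell, the one with the more positive reduction potential is reduced at the cathode: here that is Cu⁺/Cu (+0.53 V); Al³⁺/Al (−1.65 V) is the anode.
E°cell = E°(cathode) − E°(anode) = +0.53 − (−1.65) = +2.18 V.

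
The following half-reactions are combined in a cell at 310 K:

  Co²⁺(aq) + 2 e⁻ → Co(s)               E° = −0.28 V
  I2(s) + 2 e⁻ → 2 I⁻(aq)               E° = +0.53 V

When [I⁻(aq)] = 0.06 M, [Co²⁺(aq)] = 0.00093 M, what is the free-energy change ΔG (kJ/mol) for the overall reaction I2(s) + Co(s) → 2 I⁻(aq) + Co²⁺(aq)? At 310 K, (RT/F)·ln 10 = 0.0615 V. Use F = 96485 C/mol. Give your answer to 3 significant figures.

−189 kJ/mol

E°cell = +0.53 − (−0.28) = +0.81 V; the balanced reaction transfers n = 2 electrons.
Q = [I⁻(aq)]^2·[Co²⁺(aq)] = 3.35×10^−6, so log Q = −5.475 and E = +0.81 − (0.0615/2)(−5.475) = +0.9784 V.
Then ΔG = −nFE = −2 × 96485 × +0.9784 J/mol = −189 kJ/mol.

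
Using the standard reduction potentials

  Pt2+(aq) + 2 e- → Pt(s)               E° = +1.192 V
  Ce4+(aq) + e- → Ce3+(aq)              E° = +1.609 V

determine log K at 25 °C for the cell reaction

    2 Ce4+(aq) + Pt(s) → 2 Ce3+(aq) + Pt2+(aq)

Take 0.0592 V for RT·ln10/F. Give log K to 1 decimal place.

log K = 14.1

The Ce⁴⁺/Ce³⁺ couple is reduced (cathode); E°cell = +1.609 − (+1.192) = +0.417 V with n = 2.
At equilibrium E = 0, so log K = nE°cell / 0.0592 = (2)(+0.417) / 0.0592 = 14.1.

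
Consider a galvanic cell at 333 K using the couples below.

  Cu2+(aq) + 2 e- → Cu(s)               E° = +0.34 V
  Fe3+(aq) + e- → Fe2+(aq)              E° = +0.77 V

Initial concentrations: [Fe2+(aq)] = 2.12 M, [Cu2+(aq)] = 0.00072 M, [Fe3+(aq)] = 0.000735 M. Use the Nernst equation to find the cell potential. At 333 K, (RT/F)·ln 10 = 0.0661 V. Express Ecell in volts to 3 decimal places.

The Fe³⁺/Fe²⁺ couple has the more positive E°, so it is the cathode; Cu²⁺/Cu is the anode.
The standard potential is +0.77 − (+0.34) = +0.43 V and the balanced reaction transfers n = 2 electrons.
The balanced reaction is 2 Fe3+(aq) + Cu(s) → 2 Fe2+(aq) + Cu2+(aq), so Q = ([Fe2+(aq)]^2·[Cu2+(aq)]) / [Fe3+(aq)]^2 = 5.99×10^3 and log Q = 3.777.
Applying E = E° − (RT ln10/nF)·log Q gives +0.43 − (0.0661/2)(3.777) = +0.305 V.

+0.305 V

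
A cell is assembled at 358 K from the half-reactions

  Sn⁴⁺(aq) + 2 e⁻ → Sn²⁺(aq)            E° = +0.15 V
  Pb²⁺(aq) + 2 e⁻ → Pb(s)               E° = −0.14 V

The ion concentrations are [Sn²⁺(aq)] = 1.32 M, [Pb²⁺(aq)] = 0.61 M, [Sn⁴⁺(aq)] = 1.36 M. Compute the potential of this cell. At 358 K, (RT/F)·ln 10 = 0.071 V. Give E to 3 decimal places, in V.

Sn⁴⁺/Sn²⁺ is reduced (cathode, E° = +0.15 V) and Pb²⁺/Pb is oxidized (anode).
E°cell = E°cat − E°an = +0.15 − (−0.14) = +0.29 V; n = 2.
The balanced reaction is Sn⁴⁺(aq) + Pb(s) → Sn²⁺(aq) + Pb²⁺(aq), so Q = ([Sn²⁺(aq)]·[Pb²⁺(aq)]) / [Sn⁴⁺(aq)] = 0.592 and log Q = −0.228.
By the Nernst equation, E = +0.29 − (0.071/2)·(−0.228) = +0.298 V.

+0.298 V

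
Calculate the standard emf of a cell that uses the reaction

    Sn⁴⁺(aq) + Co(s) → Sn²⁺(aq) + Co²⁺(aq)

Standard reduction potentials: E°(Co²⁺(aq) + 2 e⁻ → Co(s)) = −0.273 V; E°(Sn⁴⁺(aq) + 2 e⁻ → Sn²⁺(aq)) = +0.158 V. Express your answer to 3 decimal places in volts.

+0.431 V

In the reaction as written, Sn⁴⁺(aq) is reduced (cathode) and Co²⁺(aq) is produced by oxidation at the anode.
E°cell = E°(cathode) − E°(anode) = +0.158 − (−0.273) = +0.431 V.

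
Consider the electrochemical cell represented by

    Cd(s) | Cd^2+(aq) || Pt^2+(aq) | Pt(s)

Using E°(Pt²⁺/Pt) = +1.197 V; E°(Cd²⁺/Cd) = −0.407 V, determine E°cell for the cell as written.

+1.604 V

By convention the left-hand electrode in cell notation is the anode (oxidation) and the right-hand electrode is the cathode (reduction).
E°cell = E°(right) − E°(left) = +1.197 − (−0.407) = +1.604 V.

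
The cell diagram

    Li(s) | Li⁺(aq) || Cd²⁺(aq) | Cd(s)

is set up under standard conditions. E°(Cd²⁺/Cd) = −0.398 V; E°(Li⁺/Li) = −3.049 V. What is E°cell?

+2.651 V

By convention the left-hand electrode in cell notation is the anode (oxidation) and the right-hand electrode is the cathode (reduction).
E°cell = E°(right) − E°(left) = −0.398 − (−3.049) = +2.651 V.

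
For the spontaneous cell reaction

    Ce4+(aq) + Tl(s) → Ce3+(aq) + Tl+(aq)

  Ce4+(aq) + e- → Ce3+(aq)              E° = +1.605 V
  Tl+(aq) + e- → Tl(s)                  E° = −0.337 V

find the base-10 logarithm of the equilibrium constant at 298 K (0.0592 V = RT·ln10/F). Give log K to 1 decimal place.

log K = 32.8

The Ce⁴⁺/Ce³⁺ couple is reduced (cathode); E°cell = +1.605 − (−0.337) = +1.942 V with n = 1.
At equilibrium E = 0, so log K = nE°cell / 0.0592 = (1)(+1.942) / 0.0592 = 32.8.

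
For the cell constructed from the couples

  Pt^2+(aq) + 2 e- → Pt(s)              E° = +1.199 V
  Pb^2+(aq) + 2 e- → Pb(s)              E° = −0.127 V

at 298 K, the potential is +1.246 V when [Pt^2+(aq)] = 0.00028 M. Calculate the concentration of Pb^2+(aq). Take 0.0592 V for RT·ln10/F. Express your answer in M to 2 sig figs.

0.14 M

With Pt²⁺/Pt at the cathode and Pb²⁺/Pb at the anode, E°cell = +1.199 − (−0.127) = +1.326 V (n = 2).
Since E = E° − (0.0592/n)·log Q, log Q = n(E° − E)/0.0592 = 2.703.
The balanced reaction is Pt^2+(aq) + Pb(s) → Pt(s) + Pb^2+(aq), so Q = [Pb^2+(aq)] / [Pt^2+(aq)].
Isolating [Pb^2+(aq)] in Q = 10^{2.703} yields log [Pb^2+(aq)] = −0.850, i.e. 0.14 M.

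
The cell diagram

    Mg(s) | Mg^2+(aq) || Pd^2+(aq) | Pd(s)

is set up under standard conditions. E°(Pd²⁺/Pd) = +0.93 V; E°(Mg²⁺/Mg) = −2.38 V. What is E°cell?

By convention the left-hand electrode in cell notation is the anode (oxidation) and the right-hand electrode is the cathode (reduction).
E°cell = E°(right) − E°(left) = +0.93 − (−2.38) = +3.31 V.

+3.31 V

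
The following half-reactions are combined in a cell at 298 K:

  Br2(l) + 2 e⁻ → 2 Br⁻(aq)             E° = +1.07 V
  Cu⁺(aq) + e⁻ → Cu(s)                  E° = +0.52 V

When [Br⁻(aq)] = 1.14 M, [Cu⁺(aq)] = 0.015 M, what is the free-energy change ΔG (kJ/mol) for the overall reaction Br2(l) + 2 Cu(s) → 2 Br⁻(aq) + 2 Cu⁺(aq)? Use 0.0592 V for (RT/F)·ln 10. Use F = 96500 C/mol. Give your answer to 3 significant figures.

With Br₂/Br⁻ reduced at the cathode, E°cell = +1.07 − (+0.52) = +0.55 V and n = 2.
Here Q = [Br⁻(aq)]^2·[Cu⁺(aq)]^2 = 0.000292 (log Q = −3.534), giving E = +0.55 − (0.0592/2)·(−3.534) = +0.6546 V.
Then ΔG = −nFE = −2 × 96500 × +0.6546 J/mol = −126 kJ/mol.

−126 kJ/mol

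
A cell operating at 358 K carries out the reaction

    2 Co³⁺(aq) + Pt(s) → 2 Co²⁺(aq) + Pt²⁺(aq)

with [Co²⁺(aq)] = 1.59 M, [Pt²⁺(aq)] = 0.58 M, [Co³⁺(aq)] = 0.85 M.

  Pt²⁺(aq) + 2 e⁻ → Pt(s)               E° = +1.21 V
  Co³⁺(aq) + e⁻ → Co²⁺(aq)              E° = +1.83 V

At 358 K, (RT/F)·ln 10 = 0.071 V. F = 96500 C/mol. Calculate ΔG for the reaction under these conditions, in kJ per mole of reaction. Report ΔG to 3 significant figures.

−118 kJ/mol

With Co³⁺/Co²⁺ reduced at the cathode, E°cell = +1.83 − (+1.21) = +0.62 V and n = 2.
Q = ([Co²⁺(aq)]^2·[Pt²⁺(aq)]) / [Co³⁺(aq)]^2 = 2.03, so log Q = 0.307 and E = +0.62 − (0.071/2)(0.307) = +0.6091 V.
ΔG = −nFE = −(2)(96500)(+0.6091) J/mol = −118 kJ/mol.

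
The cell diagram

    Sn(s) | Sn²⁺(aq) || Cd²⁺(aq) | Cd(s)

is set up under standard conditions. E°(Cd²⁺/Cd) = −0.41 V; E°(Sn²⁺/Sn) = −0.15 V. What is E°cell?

By convention the left-hand electrode in cell notation is the anode (oxidation) and the right-hand electrode is the cathode (reduction).
E°cell = E°(right) − E°(left) = −0.41 − (−0.15) = −0.26 V.
The negative sign shows that, as written, the cell would require an external voltage to drive the reaction.

−0.26 V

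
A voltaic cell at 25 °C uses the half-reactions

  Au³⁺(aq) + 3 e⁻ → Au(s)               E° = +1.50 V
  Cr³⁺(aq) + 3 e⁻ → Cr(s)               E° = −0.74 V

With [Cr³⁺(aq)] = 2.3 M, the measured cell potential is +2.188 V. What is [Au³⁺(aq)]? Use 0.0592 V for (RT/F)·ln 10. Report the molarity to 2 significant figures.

0.0053 M

Au³⁺/Au is the cathode (higher E°); E°cell = +1.50 − (−0.74) = +2.24 V with n = 3.
From the Nernst equation, log Q = n(E° − E)/0.0592 = 3·(+2.24 − (+2.188))/0.0592 = 2.635.
Balancing electrons gives Au³⁺(aq) + Cr(s) → Au(s) + Cr³⁺(aq); thus Q = [Cr³⁺(aq)] / [Au³⁺(aq)].
Isolating [Au³⁺(aq)] in Q = 10^{2.635} yields log [Au³⁺(aq)] = −2.273, i.e. 0.0053 M.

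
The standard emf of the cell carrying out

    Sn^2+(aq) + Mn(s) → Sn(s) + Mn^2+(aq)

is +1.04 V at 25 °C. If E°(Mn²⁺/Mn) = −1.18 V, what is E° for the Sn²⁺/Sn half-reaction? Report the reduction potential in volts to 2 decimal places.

−0.14 V

In the reaction as written the Sn²⁺/Sn couple is reduced (cathode) and Mn²⁺/Mn is oxidized (anode), so E°cell = E°(Sn²⁺/Sn) − E°(Mn²⁺/Mn).
E°(Sn²⁺/Sn) = E°cell + E°(anode) = +1.04 + (−1.18) = −0.14 V.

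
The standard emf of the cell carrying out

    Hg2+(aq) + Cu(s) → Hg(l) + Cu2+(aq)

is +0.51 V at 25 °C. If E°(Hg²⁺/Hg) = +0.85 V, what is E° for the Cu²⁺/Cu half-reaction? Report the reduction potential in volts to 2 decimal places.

In the reaction as written the Hg²⁺/Hg couple is reduced (cathode) and Cu²⁺/Cu is oxidized (anode), so E°cell = E°(Hg²⁺/Hg) − E°(Cu²⁺/Cu).
E°(Cu²⁺/Cu) = E°(cathode) − E°cell = +0.85 − (+0.51) = +0.34 V.

+0.34 V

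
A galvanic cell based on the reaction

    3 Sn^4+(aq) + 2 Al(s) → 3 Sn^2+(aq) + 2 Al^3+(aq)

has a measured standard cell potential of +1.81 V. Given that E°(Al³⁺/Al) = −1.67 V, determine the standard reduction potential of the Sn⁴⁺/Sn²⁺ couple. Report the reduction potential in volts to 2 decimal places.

+0.14 V

In the reaction as written the Sn⁴⁺/Sn²⁺ couple is reduced (cathode) and Al³⁺/Al is oxidized (anode), so E°cell = E°(Sn⁴⁺/Sn²⁺) − E°(Al³⁺/Al).
E°(Sn⁴⁺/Sn²⁺) = E°cell + E°(anode) = +1.81 + (−1.67) = +0.14 V.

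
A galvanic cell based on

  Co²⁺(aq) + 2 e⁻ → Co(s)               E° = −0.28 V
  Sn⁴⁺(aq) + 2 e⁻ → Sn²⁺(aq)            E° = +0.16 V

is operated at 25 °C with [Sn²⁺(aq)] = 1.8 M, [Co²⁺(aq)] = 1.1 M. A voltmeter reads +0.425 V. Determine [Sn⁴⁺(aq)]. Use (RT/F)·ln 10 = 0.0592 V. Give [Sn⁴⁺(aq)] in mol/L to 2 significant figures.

Sn⁴⁺/Sn²⁺ is the cathode (higher E°); E°cell = +0.16 − (−0.28) = +0.44 V with n = 2.
From the Nernst equation, log Q = n(E° − E)/0.0592 = 2·(+0.44 − (+0.425))/0.0592 = 0.507.
Balancing electrons gives Sn⁴⁺(aq) + Co(s) → Sn²⁺(aq) + Co²⁺(aq); thus Q = ([Sn²⁺(aq)]·[Co²⁺(aq)]) / [Sn⁴⁺(aq)].
Substituting the known concentrations and solving, log [Sn⁴⁺(aq)] = −0.210 and [Sn⁴⁺(aq)] = 0.62 M.

0.62 M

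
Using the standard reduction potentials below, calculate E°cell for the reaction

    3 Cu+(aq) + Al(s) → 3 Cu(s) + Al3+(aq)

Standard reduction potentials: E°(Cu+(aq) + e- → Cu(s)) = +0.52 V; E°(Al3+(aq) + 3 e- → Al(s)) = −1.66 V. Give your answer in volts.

Cu+(aq) gains electrons, so the Cu⁺/Cu couple is the cathode; the Al³⁺/Al couple is the anode.
E°cell = E°(cathode) − E°(anode) = +0.52 − (−1.66) = +2.18 V.

+2.18 V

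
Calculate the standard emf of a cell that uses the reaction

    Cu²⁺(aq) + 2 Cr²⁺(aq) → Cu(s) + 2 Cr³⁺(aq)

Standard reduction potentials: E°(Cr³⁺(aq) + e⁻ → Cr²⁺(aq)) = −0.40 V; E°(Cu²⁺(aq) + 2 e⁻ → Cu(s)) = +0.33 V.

Cu²⁺(aq) gains electrons, so the Cu²⁺/Cu couple is the cathode; the Cr³⁺/Cr²⁺ couple is the anode.
E°cell = E°(cathode) − E°(anode) = +0.33 − (−0.40) = +0.73 V.

+0.73 V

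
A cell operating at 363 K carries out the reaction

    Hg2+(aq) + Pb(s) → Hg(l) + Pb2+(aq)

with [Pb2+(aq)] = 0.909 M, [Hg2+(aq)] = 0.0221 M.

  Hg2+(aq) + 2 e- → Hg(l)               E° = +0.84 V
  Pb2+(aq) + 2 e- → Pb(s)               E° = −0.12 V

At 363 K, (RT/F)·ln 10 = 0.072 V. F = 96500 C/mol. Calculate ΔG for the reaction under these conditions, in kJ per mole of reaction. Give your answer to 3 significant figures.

−174 kJ/mol

The standard cell potential is +0.84 − (−0.12) = +0.96 V, with n = 2 electrons in the balanced equation.
The reaction quotient is [Pb2+(aq)] / [Hg2+(aq)] = 41.1; by Nernst, E = +0.96 − (0.072/2)(1.614) = +0.9019 V.
Finally ΔG = −nFE = −(2)(96500 C/mol)(+0.9019 V) = −174 kJ/mol.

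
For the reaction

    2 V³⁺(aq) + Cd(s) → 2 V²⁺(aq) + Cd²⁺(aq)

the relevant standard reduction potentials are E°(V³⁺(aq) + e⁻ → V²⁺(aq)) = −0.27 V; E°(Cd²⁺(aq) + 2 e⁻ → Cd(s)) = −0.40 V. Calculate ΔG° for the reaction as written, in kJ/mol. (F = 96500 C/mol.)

In the reaction as written V³⁺(aq) is reduced, so the V³⁺/V²⁺ couple is the cathode and Cd²⁺/Cd is the anode.
E°cell = −0.27 − (−0.40) = +0.13 V; balancing electrons gives n = 2.
ΔG° = −nFE°cell = −(2)(96500)(+0.13) J/mol = −25.1 kJ/mol.

−25.1 kJ/mol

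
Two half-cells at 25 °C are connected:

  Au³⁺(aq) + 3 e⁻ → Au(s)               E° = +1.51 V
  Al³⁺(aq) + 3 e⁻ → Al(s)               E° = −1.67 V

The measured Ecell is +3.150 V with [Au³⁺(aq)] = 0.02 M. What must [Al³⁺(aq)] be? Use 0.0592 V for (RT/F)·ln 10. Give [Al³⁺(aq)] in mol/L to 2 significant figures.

0.66 M

Au³⁺/Au is the cathode (higher E°); E°cell = +1.51 − (−1.67) = +3.18 V with n = 3.
Rearranging E = E° − (0.0592/n)·log Q gives log Q = 3(+3.18 − (+3.150))/0.0592 = 1.520.
For Au³⁺(aq) + Al(s) → Au(s) + Al³⁺(aq), the reaction quotient is Q = [Al³⁺(aq)] / [Au³⁺(aq)].
Substituting the known concentrations and solving, log [Al³⁺(aq)] = −0.179 and [Al³⁺(aq)] = 0.66 M.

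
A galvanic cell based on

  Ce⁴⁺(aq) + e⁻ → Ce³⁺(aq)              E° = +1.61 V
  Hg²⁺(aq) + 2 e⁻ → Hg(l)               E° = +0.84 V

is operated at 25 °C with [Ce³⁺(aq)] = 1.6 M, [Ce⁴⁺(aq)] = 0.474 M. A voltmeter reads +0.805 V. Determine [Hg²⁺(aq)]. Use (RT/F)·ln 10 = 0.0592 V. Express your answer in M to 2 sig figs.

The Ce⁴⁺/Ce³⁺ couple has the larger reduction potential, so it is the cathode: E°cell = +1.61 − (+0.84) = +0.77 V and n = 2.
From the Nernst equation, log Q = n(E° − E)/0.0592 = 2·(+0.77 − (+0.805))/0.0592 = −1.182.
Balancing electrons gives 2 Ce⁴⁺(aq) + Hg(l) → 2 Ce³⁺(aq) + Hg²⁺(aq); thus Q = ([Ce³⁺(aq)]^2·[Hg²⁺(aq)]) / [Ce⁴⁺(aq)]^2.
Substituting the known concentrations and solving, log [Hg²⁺(aq)] = −2.239 and [Hg²⁺(aq)] = 0.0058 M.

0.0058 M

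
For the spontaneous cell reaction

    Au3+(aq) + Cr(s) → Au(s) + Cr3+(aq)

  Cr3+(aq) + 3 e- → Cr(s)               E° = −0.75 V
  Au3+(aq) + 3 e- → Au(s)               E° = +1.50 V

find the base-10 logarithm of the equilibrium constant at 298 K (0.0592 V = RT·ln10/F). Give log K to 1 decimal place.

log K = 114.0

The Au³⁺/Au couple is reduced (cathode); E°cell = +1.50 − (−0.75) = +2.25 V with n = 3.
At equilibrium E = 0, so log K = nE°cell / 0.0592 = (3)(+2.25) / 0.0592 = 114.0.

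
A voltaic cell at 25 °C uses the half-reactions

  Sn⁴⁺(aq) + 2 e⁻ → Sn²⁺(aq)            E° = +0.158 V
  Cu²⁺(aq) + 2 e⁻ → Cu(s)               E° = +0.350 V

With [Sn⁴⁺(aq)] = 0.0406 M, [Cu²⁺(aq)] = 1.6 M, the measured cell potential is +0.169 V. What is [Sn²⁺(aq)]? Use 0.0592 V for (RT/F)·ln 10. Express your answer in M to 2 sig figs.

With Cu²⁺/Cu at the cathode and Sn⁴⁺/Sn²⁺ at the anode, E°cell = +0.350 − (+0.158) = +0.192 V (n = 2).
From the Nernst equation, log Q = n(E° − E)/0.0592 = 2·(+0.192 − (+0.169))/0.0592 = 0.777.
Balancing electrons gives Cu²⁺(aq) + Sn²⁺(aq) → Cu(s) + Sn⁴⁺(aq); thus Q = [Sn⁴⁺(aq)] / ([Cu²⁺(aq)]·[Sn²⁺(aq)]).
Substituting the known concentrations and solving, log [Sn²⁺(aq)] = −2.373 and [Sn²⁺(aq)] = 0.0042 M.

0.0042 M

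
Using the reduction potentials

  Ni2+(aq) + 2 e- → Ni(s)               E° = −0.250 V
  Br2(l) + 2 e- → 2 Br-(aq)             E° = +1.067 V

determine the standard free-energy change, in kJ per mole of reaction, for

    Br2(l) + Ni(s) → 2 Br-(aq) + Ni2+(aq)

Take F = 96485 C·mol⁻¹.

−254 kJ/mol

In the reaction as written Br2(l) is reduced, so the Br₂/Br⁻ couple is the cathode and Ni²⁺/Ni is the anode.
E°cell = +1.067 − (−0.250) = +1.317 V; balancing electrons gives n = 2.
ΔG° = −nFE°cell = −(2)(96485)(+1.317) J/mol = −254 kJ/mol.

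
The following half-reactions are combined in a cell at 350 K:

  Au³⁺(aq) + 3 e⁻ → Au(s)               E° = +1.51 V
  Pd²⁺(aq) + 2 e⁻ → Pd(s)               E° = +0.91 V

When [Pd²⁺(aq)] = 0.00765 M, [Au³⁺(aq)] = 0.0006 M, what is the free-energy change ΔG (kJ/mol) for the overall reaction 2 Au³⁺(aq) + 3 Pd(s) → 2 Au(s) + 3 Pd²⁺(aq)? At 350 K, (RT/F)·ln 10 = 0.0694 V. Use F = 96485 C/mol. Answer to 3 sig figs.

The standard cell potential is +1.51 − (+0.91) = +0.60 V, with n = 6 electrons in the balanced equation.
Q = [Pd²⁺(aq)]^3 / [Au³⁺(aq)]^2 = 1.24, so log Q = 0.095 and E = +0.60 − (0.0694/6)(0.095) = +0.5989 V.
Finally ΔG = −nFE = −(6)(96485 C/mol)(+0.5989 V) = −347 kJ/mol.

−347 kJ/mol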